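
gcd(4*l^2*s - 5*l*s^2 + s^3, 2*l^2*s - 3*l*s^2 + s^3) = -l*s + s^2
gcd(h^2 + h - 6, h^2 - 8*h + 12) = h - 2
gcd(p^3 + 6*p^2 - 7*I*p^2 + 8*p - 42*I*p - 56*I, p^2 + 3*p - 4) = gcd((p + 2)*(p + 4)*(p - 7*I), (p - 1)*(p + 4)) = p + 4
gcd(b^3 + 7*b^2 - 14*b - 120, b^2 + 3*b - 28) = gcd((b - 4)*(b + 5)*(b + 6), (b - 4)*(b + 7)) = b - 4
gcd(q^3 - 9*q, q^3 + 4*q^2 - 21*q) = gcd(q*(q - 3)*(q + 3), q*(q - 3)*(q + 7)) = q^2 - 3*q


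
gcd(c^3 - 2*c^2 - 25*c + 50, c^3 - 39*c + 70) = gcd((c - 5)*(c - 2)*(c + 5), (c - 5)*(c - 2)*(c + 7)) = c^2 - 7*c + 10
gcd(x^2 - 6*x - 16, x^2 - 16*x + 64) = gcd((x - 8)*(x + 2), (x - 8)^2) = x - 8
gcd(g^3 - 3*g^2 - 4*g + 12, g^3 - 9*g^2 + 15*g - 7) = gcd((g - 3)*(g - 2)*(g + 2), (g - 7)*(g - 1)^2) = 1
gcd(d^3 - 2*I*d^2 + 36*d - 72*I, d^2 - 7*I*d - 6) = d - 6*I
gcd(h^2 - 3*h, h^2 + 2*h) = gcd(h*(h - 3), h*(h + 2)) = h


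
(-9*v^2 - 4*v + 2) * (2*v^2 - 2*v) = -18*v^4 + 10*v^3 + 12*v^2 - 4*v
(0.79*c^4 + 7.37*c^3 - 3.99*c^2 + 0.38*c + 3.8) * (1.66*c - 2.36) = 1.3114*c^5 + 10.3698*c^4 - 24.0166*c^3 + 10.0472*c^2 + 5.4112*c - 8.968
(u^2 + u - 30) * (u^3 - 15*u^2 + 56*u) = u^5 - 14*u^4 + 11*u^3 + 506*u^2 - 1680*u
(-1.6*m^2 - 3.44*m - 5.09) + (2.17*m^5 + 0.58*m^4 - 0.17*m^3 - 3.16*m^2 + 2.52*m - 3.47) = 2.17*m^5 + 0.58*m^4 - 0.17*m^3 - 4.76*m^2 - 0.92*m - 8.56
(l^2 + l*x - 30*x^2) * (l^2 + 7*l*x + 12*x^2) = l^4 + 8*l^3*x - 11*l^2*x^2 - 198*l*x^3 - 360*x^4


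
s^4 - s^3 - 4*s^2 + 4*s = s*(s - 2)*(s - 1)*(s + 2)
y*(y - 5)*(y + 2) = y^3 - 3*y^2 - 10*y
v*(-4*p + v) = -4*p*v + v^2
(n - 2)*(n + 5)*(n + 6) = n^3 + 9*n^2 + 8*n - 60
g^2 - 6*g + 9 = (g - 3)^2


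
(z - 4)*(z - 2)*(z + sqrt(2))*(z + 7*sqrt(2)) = z^4 - 6*z^3 + 8*sqrt(2)*z^3 - 48*sqrt(2)*z^2 + 22*z^2 - 84*z + 64*sqrt(2)*z + 112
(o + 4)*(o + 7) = o^2 + 11*o + 28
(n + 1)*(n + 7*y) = n^2 + 7*n*y + n + 7*y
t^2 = t^2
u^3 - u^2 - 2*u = u*(u - 2)*(u + 1)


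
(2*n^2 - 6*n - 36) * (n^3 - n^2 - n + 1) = 2*n^5 - 8*n^4 - 32*n^3 + 44*n^2 + 30*n - 36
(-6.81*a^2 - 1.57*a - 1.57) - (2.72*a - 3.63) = -6.81*a^2 - 4.29*a + 2.06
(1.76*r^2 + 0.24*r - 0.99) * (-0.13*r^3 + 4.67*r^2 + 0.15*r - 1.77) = -0.2288*r^5 + 8.188*r^4 + 1.5135*r^3 - 7.7025*r^2 - 0.5733*r + 1.7523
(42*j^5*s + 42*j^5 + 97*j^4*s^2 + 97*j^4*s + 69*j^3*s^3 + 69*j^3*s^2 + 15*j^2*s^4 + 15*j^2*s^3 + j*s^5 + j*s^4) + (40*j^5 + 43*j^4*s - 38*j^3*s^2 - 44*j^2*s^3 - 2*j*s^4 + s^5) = 42*j^5*s + 82*j^5 + 97*j^4*s^2 + 140*j^4*s + 69*j^3*s^3 + 31*j^3*s^2 + 15*j^2*s^4 - 29*j^2*s^3 + j*s^5 - j*s^4 + s^5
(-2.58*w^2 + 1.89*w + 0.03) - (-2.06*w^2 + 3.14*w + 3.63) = -0.52*w^2 - 1.25*w - 3.6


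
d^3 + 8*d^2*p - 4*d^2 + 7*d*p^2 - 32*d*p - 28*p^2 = (d - 4)*(d + p)*(d + 7*p)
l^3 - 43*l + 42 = (l - 6)*(l - 1)*(l + 7)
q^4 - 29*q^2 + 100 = (q - 5)*(q - 2)*(q + 2)*(q + 5)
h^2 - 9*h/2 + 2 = (h - 4)*(h - 1/2)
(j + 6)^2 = j^2 + 12*j + 36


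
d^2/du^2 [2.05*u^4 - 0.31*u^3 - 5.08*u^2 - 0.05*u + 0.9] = 24.6*u^2 - 1.86*u - 10.16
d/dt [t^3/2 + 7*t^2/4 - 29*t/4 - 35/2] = 3*t^2/2 + 7*t/2 - 29/4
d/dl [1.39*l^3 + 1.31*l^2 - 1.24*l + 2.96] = 4.17*l^2 + 2.62*l - 1.24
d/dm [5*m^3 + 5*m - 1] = 15*m^2 + 5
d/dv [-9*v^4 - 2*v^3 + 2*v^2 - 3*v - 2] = -36*v^3 - 6*v^2 + 4*v - 3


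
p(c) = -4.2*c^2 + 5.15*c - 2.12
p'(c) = 5.15 - 8.4*c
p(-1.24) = -14.96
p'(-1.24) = 15.57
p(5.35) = -94.78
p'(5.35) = -39.79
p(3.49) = -35.30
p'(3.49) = -24.17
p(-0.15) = -2.99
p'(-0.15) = 6.41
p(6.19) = -131.17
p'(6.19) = -46.85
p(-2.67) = -45.81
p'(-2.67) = 27.58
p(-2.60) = -43.90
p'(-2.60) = 26.99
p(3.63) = -38.77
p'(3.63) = -25.34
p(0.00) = -2.12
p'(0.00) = 5.15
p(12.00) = -545.12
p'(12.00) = -95.65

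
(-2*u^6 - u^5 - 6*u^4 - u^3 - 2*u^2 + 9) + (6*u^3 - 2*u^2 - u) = -2*u^6 - u^5 - 6*u^4 + 5*u^3 - 4*u^2 - u + 9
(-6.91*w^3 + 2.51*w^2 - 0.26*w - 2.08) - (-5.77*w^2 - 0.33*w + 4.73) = -6.91*w^3 + 8.28*w^2 + 0.07*w - 6.81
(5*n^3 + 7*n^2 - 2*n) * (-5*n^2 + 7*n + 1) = -25*n^5 + 64*n^3 - 7*n^2 - 2*n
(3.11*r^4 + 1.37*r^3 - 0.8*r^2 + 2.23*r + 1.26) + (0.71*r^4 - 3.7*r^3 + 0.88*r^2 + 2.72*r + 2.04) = 3.82*r^4 - 2.33*r^3 + 0.08*r^2 + 4.95*r + 3.3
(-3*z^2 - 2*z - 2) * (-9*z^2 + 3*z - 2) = 27*z^4 + 9*z^3 + 18*z^2 - 2*z + 4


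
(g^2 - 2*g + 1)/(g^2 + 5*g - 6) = (g - 1)/(g + 6)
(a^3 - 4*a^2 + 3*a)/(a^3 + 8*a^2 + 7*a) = (a^2 - 4*a + 3)/(a^2 + 8*a + 7)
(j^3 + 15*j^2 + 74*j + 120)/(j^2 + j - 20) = (j^2 + 10*j + 24)/(j - 4)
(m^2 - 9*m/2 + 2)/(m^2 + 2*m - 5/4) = 2*(m - 4)/(2*m + 5)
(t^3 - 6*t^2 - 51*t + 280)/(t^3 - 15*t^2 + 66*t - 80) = (t + 7)/(t - 2)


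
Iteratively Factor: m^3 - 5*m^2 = (m)*(m^2 - 5*m) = m*(m - 5)*(m)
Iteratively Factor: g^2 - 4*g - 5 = (g + 1)*(g - 5)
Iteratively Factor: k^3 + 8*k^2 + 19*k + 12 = (k + 4)*(k^2 + 4*k + 3) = (k + 1)*(k + 4)*(k + 3)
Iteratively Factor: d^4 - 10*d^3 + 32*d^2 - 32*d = (d - 4)*(d^3 - 6*d^2 + 8*d) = (d - 4)^2*(d^2 - 2*d) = d*(d - 4)^2*(d - 2)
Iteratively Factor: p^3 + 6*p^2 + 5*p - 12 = (p - 1)*(p^2 + 7*p + 12) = (p - 1)*(p + 3)*(p + 4)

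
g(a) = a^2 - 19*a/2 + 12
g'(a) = 2*a - 19/2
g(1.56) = -0.39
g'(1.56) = -6.38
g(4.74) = -10.56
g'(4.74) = -0.02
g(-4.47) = 74.45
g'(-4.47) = -18.44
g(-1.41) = 27.38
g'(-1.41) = -12.32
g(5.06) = -10.47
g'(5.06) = 0.62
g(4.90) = -10.54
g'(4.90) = 0.30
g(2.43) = -5.18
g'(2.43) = -4.64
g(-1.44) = 27.75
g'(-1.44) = -12.38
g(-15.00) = 379.50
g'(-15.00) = -39.50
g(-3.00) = 49.50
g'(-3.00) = -15.50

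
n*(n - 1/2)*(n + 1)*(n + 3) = n^4 + 7*n^3/2 + n^2 - 3*n/2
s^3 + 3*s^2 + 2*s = s*(s + 1)*(s + 2)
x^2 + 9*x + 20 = (x + 4)*(x + 5)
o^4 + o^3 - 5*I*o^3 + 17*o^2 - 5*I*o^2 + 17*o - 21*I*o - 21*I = (o + 1)*(o - 7*I)*(o - I)*(o + 3*I)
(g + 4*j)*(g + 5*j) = g^2 + 9*g*j + 20*j^2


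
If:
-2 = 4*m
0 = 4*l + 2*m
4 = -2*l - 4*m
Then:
No Solution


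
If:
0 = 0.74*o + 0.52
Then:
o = -0.70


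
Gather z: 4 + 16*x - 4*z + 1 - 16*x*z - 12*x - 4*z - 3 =4*x + z*(-16*x - 8) + 2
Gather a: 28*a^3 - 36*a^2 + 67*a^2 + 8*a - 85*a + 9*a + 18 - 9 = 28*a^3 + 31*a^2 - 68*a + 9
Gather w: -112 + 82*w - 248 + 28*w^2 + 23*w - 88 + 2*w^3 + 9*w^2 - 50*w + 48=2*w^3 + 37*w^2 + 55*w - 400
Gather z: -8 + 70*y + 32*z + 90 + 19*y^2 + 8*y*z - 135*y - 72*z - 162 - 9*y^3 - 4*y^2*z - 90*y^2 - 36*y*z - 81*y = -9*y^3 - 71*y^2 - 146*y + z*(-4*y^2 - 28*y - 40) - 80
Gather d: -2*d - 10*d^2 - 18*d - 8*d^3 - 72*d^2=-8*d^3 - 82*d^2 - 20*d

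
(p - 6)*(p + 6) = p^2 - 36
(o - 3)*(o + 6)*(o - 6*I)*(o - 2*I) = o^4 + 3*o^3 - 8*I*o^3 - 30*o^2 - 24*I*o^2 - 36*o + 144*I*o + 216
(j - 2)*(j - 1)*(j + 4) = j^3 + j^2 - 10*j + 8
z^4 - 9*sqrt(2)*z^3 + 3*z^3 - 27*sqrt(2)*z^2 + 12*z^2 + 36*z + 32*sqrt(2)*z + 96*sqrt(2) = (z + 3)*(z - 8*sqrt(2))*(z - 2*sqrt(2))*(z + sqrt(2))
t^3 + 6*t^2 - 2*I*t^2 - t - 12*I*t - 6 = (t + 6)*(t - I)^2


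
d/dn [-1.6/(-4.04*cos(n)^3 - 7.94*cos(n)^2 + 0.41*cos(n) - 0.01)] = (19.392*cos(n)^2 + 25.408*cos(n) - 0.656)*sin(n)/(4.04*cos(n)^3 + 7.94*cos(n)^2 - 0.41*cos(n) + 0.01)^2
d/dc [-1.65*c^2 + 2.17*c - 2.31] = 2.17 - 3.3*c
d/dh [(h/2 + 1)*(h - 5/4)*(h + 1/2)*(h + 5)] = 2*h^3 + 75*h^2/8 + 33*h/8 - 95/16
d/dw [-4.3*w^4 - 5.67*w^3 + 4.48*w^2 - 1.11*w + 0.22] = -17.2*w^3 - 17.01*w^2 + 8.96*w - 1.11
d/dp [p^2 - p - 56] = 2*p - 1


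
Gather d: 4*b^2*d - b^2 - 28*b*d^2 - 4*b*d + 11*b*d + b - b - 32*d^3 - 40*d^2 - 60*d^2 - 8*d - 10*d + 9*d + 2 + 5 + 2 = -b^2 - 32*d^3 + d^2*(-28*b - 100) + d*(4*b^2 + 7*b - 9) + 9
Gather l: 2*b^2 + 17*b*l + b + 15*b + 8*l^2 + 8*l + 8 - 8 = 2*b^2 + 16*b + 8*l^2 + l*(17*b + 8)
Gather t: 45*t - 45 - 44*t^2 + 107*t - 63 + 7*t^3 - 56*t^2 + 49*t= 7*t^3 - 100*t^2 + 201*t - 108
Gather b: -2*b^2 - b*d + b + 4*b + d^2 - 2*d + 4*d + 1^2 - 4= -2*b^2 + b*(5 - d) + d^2 + 2*d - 3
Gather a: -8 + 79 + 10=81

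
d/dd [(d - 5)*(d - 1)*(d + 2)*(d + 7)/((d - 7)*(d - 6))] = 2*(d^5 - 18*d^4 + 45*d^3 + 436*d^2 - 1540*d - 364)/(d^4 - 26*d^3 + 253*d^2 - 1092*d + 1764)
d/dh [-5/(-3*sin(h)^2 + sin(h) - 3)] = 5*(1 - 6*sin(h))*cos(h)/(3*sin(h)^2 - sin(h) + 3)^2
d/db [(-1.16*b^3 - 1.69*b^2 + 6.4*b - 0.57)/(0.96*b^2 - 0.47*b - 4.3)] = (-1.1136*b^4 + 1.0904*b^3 + 9.6143*b^2 + 15.6284*b - 27.7879)/(0.9216*b^4 - 0.9024*b^3 - 8.0351*b^2 + 4.042*b + 18.49)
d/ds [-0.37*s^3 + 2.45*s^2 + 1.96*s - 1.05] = -1.11*s^2 + 4.9*s + 1.96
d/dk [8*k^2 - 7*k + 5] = 16*k - 7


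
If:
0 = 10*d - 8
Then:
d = 4/5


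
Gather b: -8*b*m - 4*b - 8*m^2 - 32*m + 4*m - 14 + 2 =b*(-8*m - 4) - 8*m^2 - 28*m - 12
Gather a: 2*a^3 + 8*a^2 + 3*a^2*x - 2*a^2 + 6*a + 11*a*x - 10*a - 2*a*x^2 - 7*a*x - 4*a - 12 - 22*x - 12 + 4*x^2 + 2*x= 2*a^3 + a^2*(3*x + 6) + a*(-2*x^2 + 4*x - 8) + 4*x^2 - 20*x - 24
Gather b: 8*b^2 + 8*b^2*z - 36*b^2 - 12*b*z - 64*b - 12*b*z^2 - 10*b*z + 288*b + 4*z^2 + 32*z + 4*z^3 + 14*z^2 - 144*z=b^2*(8*z - 28) + b*(-12*z^2 - 22*z + 224) + 4*z^3 + 18*z^2 - 112*z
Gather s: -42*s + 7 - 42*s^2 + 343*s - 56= -42*s^2 + 301*s - 49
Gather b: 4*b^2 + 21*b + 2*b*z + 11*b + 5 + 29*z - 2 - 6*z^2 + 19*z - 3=4*b^2 + b*(2*z + 32) - 6*z^2 + 48*z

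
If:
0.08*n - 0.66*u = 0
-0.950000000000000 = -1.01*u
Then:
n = 7.76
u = 0.94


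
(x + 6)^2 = x^2 + 12*x + 36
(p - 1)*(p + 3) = p^2 + 2*p - 3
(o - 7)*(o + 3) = o^2 - 4*o - 21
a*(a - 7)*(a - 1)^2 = a^4 - 9*a^3 + 15*a^2 - 7*a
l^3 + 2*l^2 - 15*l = l*(l - 3)*(l + 5)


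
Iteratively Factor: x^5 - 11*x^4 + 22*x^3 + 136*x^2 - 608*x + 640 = (x - 4)*(x^4 - 7*x^3 - 6*x^2 + 112*x - 160) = (x - 4)*(x - 2)*(x^3 - 5*x^2 - 16*x + 80) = (x - 4)^2*(x - 2)*(x^2 - x - 20) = (x - 4)^2*(x - 2)*(x + 4)*(x - 5)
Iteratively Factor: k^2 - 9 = (k - 3)*(k + 3)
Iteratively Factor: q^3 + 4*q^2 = (q)*(q^2 + 4*q) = q*(q + 4)*(q)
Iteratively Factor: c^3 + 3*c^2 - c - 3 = (c - 1)*(c^2 + 4*c + 3) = (c - 1)*(c + 3)*(c + 1)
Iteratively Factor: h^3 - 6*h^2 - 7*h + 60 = (h + 3)*(h^2 - 9*h + 20) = (h - 4)*(h + 3)*(h - 5)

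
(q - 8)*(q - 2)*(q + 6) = q^3 - 4*q^2 - 44*q + 96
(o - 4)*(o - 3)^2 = o^3 - 10*o^2 + 33*o - 36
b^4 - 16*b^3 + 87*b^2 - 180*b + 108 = (b - 6)^2*(b - 3)*(b - 1)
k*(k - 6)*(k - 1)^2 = k^4 - 8*k^3 + 13*k^2 - 6*k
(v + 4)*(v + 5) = v^2 + 9*v + 20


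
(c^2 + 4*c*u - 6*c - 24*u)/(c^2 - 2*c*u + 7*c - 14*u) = (c^2 + 4*c*u - 6*c - 24*u)/(c^2 - 2*c*u + 7*c - 14*u)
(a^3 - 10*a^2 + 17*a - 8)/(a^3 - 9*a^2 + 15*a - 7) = (a - 8)/(a - 7)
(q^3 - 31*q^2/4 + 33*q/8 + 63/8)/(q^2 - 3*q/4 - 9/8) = q - 7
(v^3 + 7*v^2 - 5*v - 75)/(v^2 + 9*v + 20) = (v^2 + 2*v - 15)/(v + 4)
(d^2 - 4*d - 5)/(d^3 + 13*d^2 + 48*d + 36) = (d - 5)/(d^2 + 12*d + 36)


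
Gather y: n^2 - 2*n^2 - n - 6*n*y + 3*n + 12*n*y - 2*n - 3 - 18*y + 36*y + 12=-n^2 + y*(6*n + 18) + 9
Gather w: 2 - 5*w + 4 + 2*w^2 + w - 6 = 2*w^2 - 4*w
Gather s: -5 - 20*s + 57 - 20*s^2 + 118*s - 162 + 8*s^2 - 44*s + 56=-12*s^2 + 54*s - 54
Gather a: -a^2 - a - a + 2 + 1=-a^2 - 2*a + 3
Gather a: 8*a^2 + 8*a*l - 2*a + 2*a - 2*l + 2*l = 8*a^2 + 8*a*l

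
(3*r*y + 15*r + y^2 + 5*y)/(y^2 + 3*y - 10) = (3*r + y)/(y - 2)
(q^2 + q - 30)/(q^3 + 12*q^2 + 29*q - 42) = (q - 5)/(q^2 + 6*q - 7)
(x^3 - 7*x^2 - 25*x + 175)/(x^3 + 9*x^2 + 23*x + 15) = (x^2 - 12*x + 35)/(x^2 + 4*x + 3)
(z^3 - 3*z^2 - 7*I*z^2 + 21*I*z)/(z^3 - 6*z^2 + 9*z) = (z - 7*I)/(z - 3)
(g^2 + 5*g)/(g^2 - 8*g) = (g + 5)/(g - 8)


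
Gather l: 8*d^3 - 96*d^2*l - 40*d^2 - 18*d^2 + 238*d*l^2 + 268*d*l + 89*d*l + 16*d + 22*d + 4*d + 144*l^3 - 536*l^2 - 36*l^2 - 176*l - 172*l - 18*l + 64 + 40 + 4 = 8*d^3 - 58*d^2 + 42*d + 144*l^3 + l^2*(238*d - 572) + l*(-96*d^2 + 357*d - 366) + 108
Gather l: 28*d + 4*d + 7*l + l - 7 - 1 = 32*d + 8*l - 8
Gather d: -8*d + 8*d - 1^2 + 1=0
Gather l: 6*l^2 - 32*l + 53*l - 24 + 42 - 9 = 6*l^2 + 21*l + 9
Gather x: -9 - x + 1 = -x - 8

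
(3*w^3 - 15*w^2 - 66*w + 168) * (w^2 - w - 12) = 3*w^5 - 18*w^4 - 87*w^3 + 414*w^2 + 624*w - 2016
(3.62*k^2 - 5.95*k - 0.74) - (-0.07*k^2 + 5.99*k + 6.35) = 3.69*k^2 - 11.94*k - 7.09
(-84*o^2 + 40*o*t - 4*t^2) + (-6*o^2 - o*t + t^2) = -90*o^2 + 39*o*t - 3*t^2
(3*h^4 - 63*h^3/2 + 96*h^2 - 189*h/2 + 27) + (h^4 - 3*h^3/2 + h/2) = 4*h^4 - 33*h^3 + 96*h^2 - 94*h + 27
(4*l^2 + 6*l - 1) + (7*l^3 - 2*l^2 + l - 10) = 7*l^3 + 2*l^2 + 7*l - 11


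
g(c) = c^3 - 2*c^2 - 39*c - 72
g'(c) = 3*c^2 - 4*c - 39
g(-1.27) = -27.74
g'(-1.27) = -29.08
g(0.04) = -73.56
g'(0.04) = -39.16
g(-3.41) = -1.92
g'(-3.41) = 9.52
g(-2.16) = -7.17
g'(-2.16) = -16.36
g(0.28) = -83.05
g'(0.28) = -39.88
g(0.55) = -93.89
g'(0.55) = -40.29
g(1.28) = -123.10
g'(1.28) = -39.20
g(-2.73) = -0.78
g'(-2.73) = -5.72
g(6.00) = -162.00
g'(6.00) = 45.00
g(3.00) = -180.00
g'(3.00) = -24.00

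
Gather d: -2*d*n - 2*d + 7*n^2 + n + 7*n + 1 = d*(-2*n - 2) + 7*n^2 + 8*n + 1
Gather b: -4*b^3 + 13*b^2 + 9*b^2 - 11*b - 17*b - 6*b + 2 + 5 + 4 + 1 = -4*b^3 + 22*b^2 - 34*b + 12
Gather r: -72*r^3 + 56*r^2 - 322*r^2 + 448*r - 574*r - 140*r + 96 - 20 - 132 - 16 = -72*r^3 - 266*r^2 - 266*r - 72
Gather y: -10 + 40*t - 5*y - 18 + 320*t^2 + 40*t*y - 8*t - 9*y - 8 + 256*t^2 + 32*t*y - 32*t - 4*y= 576*t^2 + y*(72*t - 18) - 36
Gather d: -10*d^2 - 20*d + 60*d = -10*d^2 + 40*d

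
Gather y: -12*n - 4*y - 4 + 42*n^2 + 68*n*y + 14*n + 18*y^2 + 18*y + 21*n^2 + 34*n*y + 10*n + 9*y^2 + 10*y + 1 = 63*n^2 + 12*n + 27*y^2 + y*(102*n + 24) - 3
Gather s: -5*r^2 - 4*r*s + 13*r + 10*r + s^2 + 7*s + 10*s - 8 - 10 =-5*r^2 + 23*r + s^2 + s*(17 - 4*r) - 18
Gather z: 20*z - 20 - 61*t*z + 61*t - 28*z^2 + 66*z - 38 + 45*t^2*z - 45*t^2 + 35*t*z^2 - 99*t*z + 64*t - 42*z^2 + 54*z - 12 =-45*t^2 + 125*t + z^2*(35*t - 70) + z*(45*t^2 - 160*t + 140) - 70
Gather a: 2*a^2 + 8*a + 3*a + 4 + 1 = 2*a^2 + 11*a + 5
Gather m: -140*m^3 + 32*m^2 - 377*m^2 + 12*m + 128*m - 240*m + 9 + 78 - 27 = -140*m^3 - 345*m^2 - 100*m + 60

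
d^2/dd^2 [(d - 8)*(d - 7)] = 2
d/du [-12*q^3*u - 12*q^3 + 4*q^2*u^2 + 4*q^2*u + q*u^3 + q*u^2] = q*(-12*q^2 + 8*q*u + 4*q + 3*u^2 + 2*u)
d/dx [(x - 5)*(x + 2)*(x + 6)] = 3*x^2 + 6*x - 28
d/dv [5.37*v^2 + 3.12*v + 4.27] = 10.74*v + 3.12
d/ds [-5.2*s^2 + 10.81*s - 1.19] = 10.81 - 10.4*s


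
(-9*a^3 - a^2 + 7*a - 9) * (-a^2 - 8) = 9*a^5 + a^4 + 65*a^3 + 17*a^2 - 56*a + 72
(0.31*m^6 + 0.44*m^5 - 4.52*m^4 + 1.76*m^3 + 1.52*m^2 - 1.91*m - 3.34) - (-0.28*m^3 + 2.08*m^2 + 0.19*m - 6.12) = 0.31*m^6 + 0.44*m^5 - 4.52*m^4 + 2.04*m^3 - 0.56*m^2 - 2.1*m + 2.78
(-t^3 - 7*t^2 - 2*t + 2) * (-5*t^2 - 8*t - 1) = 5*t^5 + 43*t^4 + 67*t^3 + 13*t^2 - 14*t - 2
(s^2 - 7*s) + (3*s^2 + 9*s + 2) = 4*s^2 + 2*s + 2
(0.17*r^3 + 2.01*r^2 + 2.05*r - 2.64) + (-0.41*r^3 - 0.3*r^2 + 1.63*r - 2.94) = -0.24*r^3 + 1.71*r^2 + 3.68*r - 5.58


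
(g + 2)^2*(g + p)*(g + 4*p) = g^4 + 5*g^3*p + 4*g^3 + 4*g^2*p^2 + 20*g^2*p + 4*g^2 + 16*g*p^2 + 20*g*p + 16*p^2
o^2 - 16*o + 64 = (o - 8)^2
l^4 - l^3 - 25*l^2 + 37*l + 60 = (l - 4)*(l - 3)*(l + 1)*(l + 5)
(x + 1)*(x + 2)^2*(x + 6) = x^4 + 11*x^3 + 38*x^2 + 52*x + 24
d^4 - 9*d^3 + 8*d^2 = d^2*(d - 8)*(d - 1)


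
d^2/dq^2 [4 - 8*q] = 0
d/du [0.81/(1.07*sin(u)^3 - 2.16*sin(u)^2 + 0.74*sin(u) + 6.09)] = (-2.6001*sin(u)^2 + 3.4992*sin(u) - 0.5994)*cos(u)/(1.07*sin(u)^3 - 2.16*sin(u)^2 + 0.74*sin(u) + 6.09)^2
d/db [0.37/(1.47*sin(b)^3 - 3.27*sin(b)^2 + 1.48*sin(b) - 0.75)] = (-1.6317*sin(b)^2 + 2.4198*sin(b) - 0.5476)*cos(b)/(1.47*sin(b)^3 - 3.27*sin(b)^2 + 1.48*sin(b) - 0.75)^2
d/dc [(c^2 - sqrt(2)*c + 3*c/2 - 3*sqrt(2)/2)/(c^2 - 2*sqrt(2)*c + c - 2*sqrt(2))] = (-sqrt(2)*c^2 - c^2/2 - sqrt(2)*c - 3*sqrt(2)/2 - 2)/(c^4 - 4*sqrt(2)*c^3 + 2*c^3 - 8*sqrt(2)*c^2 + 9*c^2 - 4*sqrt(2)*c + 16*c + 8)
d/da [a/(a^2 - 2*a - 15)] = (a^2 - 2*a*(a - 1) - 2*a - 15)/(-a^2 + 2*a + 15)^2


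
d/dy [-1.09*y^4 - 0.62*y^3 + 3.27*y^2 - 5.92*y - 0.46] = -4.36*y^3 - 1.86*y^2 + 6.54*y - 5.92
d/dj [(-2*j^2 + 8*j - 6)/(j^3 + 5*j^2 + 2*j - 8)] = 2*(j^2 - 6*j - 26)/(j^4 + 12*j^3 + 52*j^2 + 96*j + 64)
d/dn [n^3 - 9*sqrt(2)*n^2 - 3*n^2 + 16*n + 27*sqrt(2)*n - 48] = 3*n^2 - 18*sqrt(2)*n - 6*n + 16 + 27*sqrt(2)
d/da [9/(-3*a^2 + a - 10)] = 9*(6*a - 1)/(3*a^2 - a + 10)^2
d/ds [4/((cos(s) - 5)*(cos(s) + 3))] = 8*(cos(s) - 1)*sin(s)/((cos(s) - 5)^2*(cos(s) + 3)^2)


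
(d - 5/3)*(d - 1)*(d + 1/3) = d^3 - 7*d^2/3 + 7*d/9 + 5/9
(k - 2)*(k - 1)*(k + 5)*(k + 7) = k^4 + 9*k^3 + k^2 - 81*k + 70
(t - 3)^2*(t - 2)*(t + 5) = t^4 - 3*t^3 - 19*t^2 + 87*t - 90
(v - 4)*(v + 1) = v^2 - 3*v - 4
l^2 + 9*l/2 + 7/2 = (l + 1)*(l + 7/2)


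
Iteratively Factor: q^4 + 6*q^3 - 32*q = (q + 4)*(q^3 + 2*q^2 - 8*q) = (q - 2)*(q + 4)*(q^2 + 4*q) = (q - 2)*(q + 4)^2*(q)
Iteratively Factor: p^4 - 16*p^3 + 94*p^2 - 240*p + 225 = (p - 5)*(p^3 - 11*p^2 + 39*p - 45) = (p - 5)^2*(p^2 - 6*p + 9) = (p - 5)^2*(p - 3)*(p - 3)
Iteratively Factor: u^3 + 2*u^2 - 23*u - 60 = (u - 5)*(u^2 + 7*u + 12) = (u - 5)*(u + 4)*(u + 3)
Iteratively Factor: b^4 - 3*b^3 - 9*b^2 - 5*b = (b)*(b^3 - 3*b^2 - 9*b - 5) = b*(b + 1)*(b^2 - 4*b - 5) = b*(b - 5)*(b + 1)*(b + 1)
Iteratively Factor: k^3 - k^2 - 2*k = (k + 1)*(k^2 - 2*k) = k*(k + 1)*(k - 2)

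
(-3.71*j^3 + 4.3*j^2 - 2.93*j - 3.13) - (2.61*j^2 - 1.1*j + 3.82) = -3.71*j^3 + 1.69*j^2 - 1.83*j - 6.95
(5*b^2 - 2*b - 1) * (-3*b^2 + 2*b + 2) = -15*b^4 + 16*b^3 + 9*b^2 - 6*b - 2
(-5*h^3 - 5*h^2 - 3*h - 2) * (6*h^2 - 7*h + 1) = -30*h^5 + 5*h^4 + 12*h^3 + 4*h^2 + 11*h - 2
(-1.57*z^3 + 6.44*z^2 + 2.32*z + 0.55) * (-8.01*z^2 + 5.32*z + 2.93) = 12.5757*z^5 - 59.9368*z^4 + 11.0775*z^3 + 26.8061*z^2 + 9.7236*z + 1.6115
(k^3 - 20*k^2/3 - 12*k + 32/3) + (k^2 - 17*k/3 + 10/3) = k^3 - 17*k^2/3 - 53*k/3 + 14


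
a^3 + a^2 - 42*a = a*(a - 6)*(a + 7)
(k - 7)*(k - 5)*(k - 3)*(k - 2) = k^4 - 17*k^3 + 101*k^2 - 247*k + 210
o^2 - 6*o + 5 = (o - 5)*(o - 1)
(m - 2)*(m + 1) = m^2 - m - 2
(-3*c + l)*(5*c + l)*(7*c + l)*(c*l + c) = -105*c^4*l - 105*c^4 - c^3*l^2 - c^3*l + 9*c^2*l^3 + 9*c^2*l^2 + c*l^4 + c*l^3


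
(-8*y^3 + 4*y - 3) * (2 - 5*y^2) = 40*y^5 - 36*y^3 + 15*y^2 + 8*y - 6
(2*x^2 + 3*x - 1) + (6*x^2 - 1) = 8*x^2 + 3*x - 2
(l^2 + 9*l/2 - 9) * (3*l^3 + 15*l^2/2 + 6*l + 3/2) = 3*l^5 + 21*l^4 + 51*l^3/4 - 39*l^2 - 189*l/4 - 27/2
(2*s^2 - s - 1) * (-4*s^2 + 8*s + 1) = -8*s^4 + 20*s^3 - 2*s^2 - 9*s - 1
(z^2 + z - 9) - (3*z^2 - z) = -2*z^2 + 2*z - 9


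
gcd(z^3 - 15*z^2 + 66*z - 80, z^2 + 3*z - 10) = z - 2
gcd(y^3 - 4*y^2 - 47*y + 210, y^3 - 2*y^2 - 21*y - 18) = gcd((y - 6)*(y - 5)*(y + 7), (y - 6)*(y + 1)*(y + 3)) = y - 6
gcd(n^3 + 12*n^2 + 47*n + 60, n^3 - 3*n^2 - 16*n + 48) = n + 4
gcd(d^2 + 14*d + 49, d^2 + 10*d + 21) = d + 7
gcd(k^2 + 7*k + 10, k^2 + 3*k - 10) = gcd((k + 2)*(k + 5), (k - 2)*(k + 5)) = k + 5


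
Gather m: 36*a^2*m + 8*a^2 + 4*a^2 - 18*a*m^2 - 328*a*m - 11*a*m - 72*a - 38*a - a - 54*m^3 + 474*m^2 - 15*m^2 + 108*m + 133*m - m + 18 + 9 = 12*a^2 - 111*a - 54*m^3 + m^2*(459 - 18*a) + m*(36*a^2 - 339*a + 240) + 27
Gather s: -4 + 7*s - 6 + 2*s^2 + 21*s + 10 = 2*s^2 + 28*s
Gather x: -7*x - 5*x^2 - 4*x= -5*x^2 - 11*x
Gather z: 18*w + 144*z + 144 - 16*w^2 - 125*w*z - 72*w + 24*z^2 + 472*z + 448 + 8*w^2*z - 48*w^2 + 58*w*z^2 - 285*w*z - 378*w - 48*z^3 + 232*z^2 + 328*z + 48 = -64*w^2 - 432*w - 48*z^3 + z^2*(58*w + 256) + z*(8*w^2 - 410*w + 944) + 640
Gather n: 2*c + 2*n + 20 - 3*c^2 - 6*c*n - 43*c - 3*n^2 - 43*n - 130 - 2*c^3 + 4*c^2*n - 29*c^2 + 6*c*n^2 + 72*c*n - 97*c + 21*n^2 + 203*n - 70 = -2*c^3 - 32*c^2 - 138*c + n^2*(6*c + 18) + n*(4*c^2 + 66*c + 162) - 180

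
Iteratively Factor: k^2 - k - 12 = (k - 4)*(k + 3)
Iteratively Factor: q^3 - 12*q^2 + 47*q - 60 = (q - 4)*(q^2 - 8*q + 15) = (q - 4)*(q - 3)*(q - 5)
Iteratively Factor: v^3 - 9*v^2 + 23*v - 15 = (v - 1)*(v^2 - 8*v + 15) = (v - 3)*(v - 1)*(v - 5)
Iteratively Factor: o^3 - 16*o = (o)*(o^2 - 16) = o*(o - 4)*(o + 4)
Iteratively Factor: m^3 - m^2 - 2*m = (m + 1)*(m^2 - 2*m) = m*(m + 1)*(m - 2)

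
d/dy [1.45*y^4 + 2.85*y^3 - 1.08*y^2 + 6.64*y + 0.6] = 5.8*y^3 + 8.55*y^2 - 2.16*y + 6.64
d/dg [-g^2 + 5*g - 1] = 5 - 2*g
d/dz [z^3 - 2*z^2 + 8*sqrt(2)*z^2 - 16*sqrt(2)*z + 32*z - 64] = 3*z^2 - 4*z + 16*sqrt(2)*z - 16*sqrt(2) + 32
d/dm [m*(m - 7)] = 2*m - 7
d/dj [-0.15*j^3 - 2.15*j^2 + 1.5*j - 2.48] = -0.45*j^2 - 4.3*j + 1.5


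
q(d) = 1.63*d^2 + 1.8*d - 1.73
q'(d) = 3.26*d + 1.8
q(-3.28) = 9.90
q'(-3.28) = -8.89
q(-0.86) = -2.07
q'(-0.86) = -1.00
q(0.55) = -0.25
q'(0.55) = 3.59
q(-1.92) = 0.82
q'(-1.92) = -4.46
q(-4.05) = 17.72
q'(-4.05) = -11.40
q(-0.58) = -2.23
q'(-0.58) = -0.09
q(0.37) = -0.84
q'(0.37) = 3.01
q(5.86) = 64.79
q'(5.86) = 20.90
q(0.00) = -1.73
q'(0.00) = 1.80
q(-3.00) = 7.54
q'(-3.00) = -7.98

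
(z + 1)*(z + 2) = z^2 + 3*z + 2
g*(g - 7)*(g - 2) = g^3 - 9*g^2 + 14*g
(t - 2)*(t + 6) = t^2 + 4*t - 12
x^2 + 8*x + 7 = (x + 1)*(x + 7)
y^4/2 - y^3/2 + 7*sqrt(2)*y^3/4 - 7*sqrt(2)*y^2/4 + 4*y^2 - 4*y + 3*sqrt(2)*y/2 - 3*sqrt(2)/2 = (y/2 + sqrt(2)/2)*(y - 1)*(y + sqrt(2))*(y + 3*sqrt(2)/2)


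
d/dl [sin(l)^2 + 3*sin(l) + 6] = (2*sin(l) + 3)*cos(l)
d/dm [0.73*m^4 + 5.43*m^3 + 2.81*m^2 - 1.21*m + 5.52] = 2.92*m^3 + 16.29*m^2 + 5.62*m - 1.21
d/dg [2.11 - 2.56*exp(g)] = -2.56*exp(g)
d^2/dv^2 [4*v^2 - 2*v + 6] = 8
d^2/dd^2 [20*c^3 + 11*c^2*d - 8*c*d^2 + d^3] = -16*c + 6*d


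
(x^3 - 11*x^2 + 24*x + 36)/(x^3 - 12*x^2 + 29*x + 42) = (x - 6)/(x - 7)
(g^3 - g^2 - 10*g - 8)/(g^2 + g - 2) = (g^2 - 3*g - 4)/(g - 1)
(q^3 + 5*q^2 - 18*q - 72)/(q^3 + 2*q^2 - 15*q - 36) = (q + 6)/(q + 3)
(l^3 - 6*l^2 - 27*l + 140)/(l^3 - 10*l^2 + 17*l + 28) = (l + 5)/(l + 1)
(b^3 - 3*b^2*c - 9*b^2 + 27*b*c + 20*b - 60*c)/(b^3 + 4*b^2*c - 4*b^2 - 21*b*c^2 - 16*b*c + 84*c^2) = (b - 5)/(b + 7*c)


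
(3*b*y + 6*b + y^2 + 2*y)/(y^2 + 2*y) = (3*b + y)/y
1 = 1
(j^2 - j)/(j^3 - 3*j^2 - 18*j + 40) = j*(j - 1)/(j^3 - 3*j^2 - 18*j + 40)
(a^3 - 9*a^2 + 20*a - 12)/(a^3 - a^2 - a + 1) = (a^2 - 8*a + 12)/(a^2 - 1)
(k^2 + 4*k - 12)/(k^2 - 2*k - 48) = (k - 2)/(k - 8)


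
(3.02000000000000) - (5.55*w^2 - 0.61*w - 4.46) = -5.55*w^2 + 0.61*w + 7.48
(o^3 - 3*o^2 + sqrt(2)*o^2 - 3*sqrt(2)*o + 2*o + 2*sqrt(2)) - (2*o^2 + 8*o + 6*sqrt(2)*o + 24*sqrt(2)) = o^3 - 5*o^2 + sqrt(2)*o^2 - 9*sqrt(2)*o - 6*o - 22*sqrt(2)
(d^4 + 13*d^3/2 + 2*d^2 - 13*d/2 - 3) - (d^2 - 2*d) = d^4 + 13*d^3/2 + d^2 - 9*d/2 - 3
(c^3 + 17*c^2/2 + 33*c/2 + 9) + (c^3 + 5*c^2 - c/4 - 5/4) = 2*c^3 + 27*c^2/2 + 65*c/4 + 31/4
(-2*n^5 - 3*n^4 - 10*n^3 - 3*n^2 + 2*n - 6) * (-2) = 4*n^5 + 6*n^4 + 20*n^3 + 6*n^2 - 4*n + 12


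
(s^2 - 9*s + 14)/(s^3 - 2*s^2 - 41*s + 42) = (s - 2)/(s^2 + 5*s - 6)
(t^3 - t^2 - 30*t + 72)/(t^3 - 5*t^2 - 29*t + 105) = (t^2 + 2*t - 24)/(t^2 - 2*t - 35)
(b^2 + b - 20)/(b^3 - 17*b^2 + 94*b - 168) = (b + 5)/(b^2 - 13*b + 42)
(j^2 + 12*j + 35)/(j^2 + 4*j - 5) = (j + 7)/(j - 1)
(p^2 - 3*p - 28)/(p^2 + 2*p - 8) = (p - 7)/(p - 2)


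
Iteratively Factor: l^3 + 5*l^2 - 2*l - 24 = (l + 3)*(l^2 + 2*l - 8) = (l + 3)*(l + 4)*(l - 2)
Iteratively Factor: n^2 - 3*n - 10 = (n - 5)*(n + 2)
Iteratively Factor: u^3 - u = (u + 1)*(u^2 - u) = (u - 1)*(u + 1)*(u)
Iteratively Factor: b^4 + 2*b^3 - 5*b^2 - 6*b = (b + 1)*(b^3 + b^2 - 6*b) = (b + 1)*(b + 3)*(b^2 - 2*b) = (b - 2)*(b + 1)*(b + 3)*(b)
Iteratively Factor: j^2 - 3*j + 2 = (j - 1)*(j - 2)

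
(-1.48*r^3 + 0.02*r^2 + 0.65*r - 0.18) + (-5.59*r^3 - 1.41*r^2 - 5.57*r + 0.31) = -7.07*r^3 - 1.39*r^2 - 4.92*r + 0.13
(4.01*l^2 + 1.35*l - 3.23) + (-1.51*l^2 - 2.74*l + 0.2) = 2.5*l^2 - 1.39*l - 3.03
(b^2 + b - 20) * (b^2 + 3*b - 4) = b^4 + 4*b^3 - 21*b^2 - 64*b + 80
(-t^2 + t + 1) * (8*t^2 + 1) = -8*t^4 + 8*t^3 + 7*t^2 + t + 1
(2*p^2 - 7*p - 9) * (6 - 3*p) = -6*p^3 + 33*p^2 - 15*p - 54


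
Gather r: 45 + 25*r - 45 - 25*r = 0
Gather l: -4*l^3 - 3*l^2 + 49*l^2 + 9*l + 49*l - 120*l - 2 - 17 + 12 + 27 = -4*l^3 + 46*l^2 - 62*l + 20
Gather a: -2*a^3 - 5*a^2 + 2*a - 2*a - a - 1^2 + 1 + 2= -2*a^3 - 5*a^2 - a + 2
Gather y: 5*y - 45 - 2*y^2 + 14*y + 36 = -2*y^2 + 19*y - 9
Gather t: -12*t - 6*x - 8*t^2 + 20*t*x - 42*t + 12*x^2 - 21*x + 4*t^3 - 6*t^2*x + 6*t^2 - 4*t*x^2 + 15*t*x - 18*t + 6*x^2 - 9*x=4*t^3 + t^2*(-6*x - 2) + t*(-4*x^2 + 35*x - 72) + 18*x^2 - 36*x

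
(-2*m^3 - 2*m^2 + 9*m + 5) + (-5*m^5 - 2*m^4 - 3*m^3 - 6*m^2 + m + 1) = -5*m^5 - 2*m^4 - 5*m^3 - 8*m^2 + 10*m + 6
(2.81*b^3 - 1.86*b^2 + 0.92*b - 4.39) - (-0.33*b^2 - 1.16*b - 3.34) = 2.81*b^3 - 1.53*b^2 + 2.08*b - 1.05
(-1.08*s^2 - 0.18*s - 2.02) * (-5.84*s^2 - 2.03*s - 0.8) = 6.3072*s^4 + 3.2436*s^3 + 13.0262*s^2 + 4.2446*s + 1.616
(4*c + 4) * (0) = 0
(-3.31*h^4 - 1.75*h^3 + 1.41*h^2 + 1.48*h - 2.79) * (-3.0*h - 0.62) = 9.93*h^5 + 7.3022*h^4 - 3.145*h^3 - 5.3142*h^2 + 7.4524*h + 1.7298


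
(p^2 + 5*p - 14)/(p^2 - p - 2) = (p + 7)/(p + 1)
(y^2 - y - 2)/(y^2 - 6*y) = (y^2 - y - 2)/(y*(y - 6))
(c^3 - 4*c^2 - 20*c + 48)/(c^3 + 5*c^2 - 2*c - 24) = (c - 6)/(c + 3)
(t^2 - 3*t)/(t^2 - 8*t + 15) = t/(t - 5)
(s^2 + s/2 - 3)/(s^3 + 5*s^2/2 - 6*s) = (s + 2)/(s*(s + 4))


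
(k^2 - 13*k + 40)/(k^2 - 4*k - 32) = (k - 5)/(k + 4)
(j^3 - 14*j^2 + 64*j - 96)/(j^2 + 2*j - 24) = (j^2 - 10*j + 24)/(j + 6)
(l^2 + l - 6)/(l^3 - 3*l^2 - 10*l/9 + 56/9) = 9*(l + 3)/(9*l^2 - 9*l - 28)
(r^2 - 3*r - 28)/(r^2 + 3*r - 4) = (r - 7)/(r - 1)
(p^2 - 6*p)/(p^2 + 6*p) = (p - 6)/(p + 6)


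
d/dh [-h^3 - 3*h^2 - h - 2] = -3*h^2 - 6*h - 1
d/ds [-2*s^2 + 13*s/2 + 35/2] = 13/2 - 4*s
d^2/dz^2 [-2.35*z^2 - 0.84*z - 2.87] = -4.70000000000000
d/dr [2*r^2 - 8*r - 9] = 4*r - 8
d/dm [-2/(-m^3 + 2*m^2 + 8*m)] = 2*(-3*m^2 + 4*m + 8)/(m^2*(-m^2 + 2*m + 8)^2)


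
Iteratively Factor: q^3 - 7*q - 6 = (q - 3)*(q^2 + 3*q + 2) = (q - 3)*(q + 2)*(q + 1)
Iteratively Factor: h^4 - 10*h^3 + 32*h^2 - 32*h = (h - 4)*(h^3 - 6*h^2 + 8*h) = (h - 4)*(h - 2)*(h^2 - 4*h) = h*(h - 4)*(h - 2)*(h - 4)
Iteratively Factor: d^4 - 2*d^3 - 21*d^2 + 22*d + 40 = (d + 1)*(d^3 - 3*d^2 - 18*d + 40) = (d - 5)*(d + 1)*(d^2 + 2*d - 8) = (d - 5)*(d + 1)*(d + 4)*(d - 2)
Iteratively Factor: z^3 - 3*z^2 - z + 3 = (z + 1)*(z^2 - 4*z + 3) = (z - 3)*(z + 1)*(z - 1)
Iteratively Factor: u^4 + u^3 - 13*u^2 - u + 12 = (u + 4)*(u^3 - 3*u^2 - u + 3) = (u + 1)*(u + 4)*(u^2 - 4*u + 3) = (u - 3)*(u + 1)*(u + 4)*(u - 1)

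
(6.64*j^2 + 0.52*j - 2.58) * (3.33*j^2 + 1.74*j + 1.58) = 22.1112*j^4 + 13.2852*j^3 + 2.8046*j^2 - 3.6676*j - 4.0764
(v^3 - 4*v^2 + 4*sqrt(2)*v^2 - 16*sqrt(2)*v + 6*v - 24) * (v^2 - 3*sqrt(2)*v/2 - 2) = v^5 - 4*v^4 + 5*sqrt(2)*v^4/2 - 10*sqrt(2)*v^3 - 8*v^3 - 17*sqrt(2)*v^2 + 32*v^2 - 12*v + 68*sqrt(2)*v + 48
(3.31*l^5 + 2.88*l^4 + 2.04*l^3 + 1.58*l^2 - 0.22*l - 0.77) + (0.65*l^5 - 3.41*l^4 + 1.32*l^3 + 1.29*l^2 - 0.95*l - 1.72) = 3.96*l^5 - 0.53*l^4 + 3.36*l^3 + 2.87*l^2 - 1.17*l - 2.49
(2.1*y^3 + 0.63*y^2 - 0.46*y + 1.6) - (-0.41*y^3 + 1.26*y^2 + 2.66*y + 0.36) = 2.51*y^3 - 0.63*y^2 - 3.12*y + 1.24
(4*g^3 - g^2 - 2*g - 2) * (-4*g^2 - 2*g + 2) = -16*g^5 - 4*g^4 + 18*g^3 + 10*g^2 - 4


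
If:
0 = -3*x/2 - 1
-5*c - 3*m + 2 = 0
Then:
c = 2/5 - 3*m/5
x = -2/3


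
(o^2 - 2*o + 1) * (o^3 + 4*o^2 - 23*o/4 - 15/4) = o^5 + 2*o^4 - 51*o^3/4 + 47*o^2/4 + 7*o/4 - 15/4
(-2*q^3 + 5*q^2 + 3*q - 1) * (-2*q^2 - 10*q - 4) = 4*q^5 + 10*q^4 - 48*q^3 - 48*q^2 - 2*q + 4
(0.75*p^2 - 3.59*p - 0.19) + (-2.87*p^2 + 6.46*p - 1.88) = -2.12*p^2 + 2.87*p - 2.07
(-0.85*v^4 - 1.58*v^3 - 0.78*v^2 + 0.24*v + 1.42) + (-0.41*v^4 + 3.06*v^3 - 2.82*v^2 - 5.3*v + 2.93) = -1.26*v^4 + 1.48*v^3 - 3.6*v^2 - 5.06*v + 4.35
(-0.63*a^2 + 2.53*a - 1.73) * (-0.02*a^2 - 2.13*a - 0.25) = 0.0126*a^4 + 1.2913*a^3 - 5.1968*a^2 + 3.0524*a + 0.4325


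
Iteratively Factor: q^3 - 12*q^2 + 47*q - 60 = (q - 4)*(q^2 - 8*q + 15) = (q - 4)*(q - 3)*(q - 5)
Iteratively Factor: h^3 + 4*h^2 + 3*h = (h + 1)*(h^2 + 3*h) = h*(h + 1)*(h + 3)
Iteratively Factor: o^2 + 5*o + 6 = (o + 3)*(o + 2)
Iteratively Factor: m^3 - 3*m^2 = (m)*(m^2 - 3*m) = m*(m - 3)*(m)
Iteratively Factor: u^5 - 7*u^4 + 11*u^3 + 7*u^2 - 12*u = (u + 1)*(u^4 - 8*u^3 + 19*u^2 - 12*u) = u*(u + 1)*(u^3 - 8*u^2 + 19*u - 12) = u*(u - 3)*(u + 1)*(u^2 - 5*u + 4) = u*(u - 3)*(u - 1)*(u + 1)*(u - 4)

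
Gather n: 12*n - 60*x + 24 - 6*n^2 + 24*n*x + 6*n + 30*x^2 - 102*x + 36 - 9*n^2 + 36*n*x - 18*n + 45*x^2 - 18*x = -15*n^2 + 60*n*x + 75*x^2 - 180*x + 60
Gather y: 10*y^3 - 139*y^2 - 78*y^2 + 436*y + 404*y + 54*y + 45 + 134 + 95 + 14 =10*y^3 - 217*y^2 + 894*y + 288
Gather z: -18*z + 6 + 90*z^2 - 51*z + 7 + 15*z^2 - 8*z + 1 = 105*z^2 - 77*z + 14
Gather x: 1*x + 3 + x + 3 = 2*x + 6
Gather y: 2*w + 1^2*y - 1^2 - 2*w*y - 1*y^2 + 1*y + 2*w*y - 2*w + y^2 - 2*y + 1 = 0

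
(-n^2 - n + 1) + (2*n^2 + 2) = n^2 - n + 3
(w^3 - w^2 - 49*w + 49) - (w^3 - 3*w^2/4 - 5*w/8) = -w^2/4 - 387*w/8 + 49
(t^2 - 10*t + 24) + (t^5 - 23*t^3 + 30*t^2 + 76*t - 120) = t^5 - 23*t^3 + 31*t^2 + 66*t - 96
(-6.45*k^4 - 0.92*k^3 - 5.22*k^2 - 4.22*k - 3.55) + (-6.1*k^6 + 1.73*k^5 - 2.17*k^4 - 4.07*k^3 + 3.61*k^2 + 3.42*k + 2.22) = -6.1*k^6 + 1.73*k^5 - 8.62*k^4 - 4.99*k^3 - 1.61*k^2 - 0.8*k - 1.33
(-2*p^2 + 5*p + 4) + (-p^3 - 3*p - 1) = -p^3 - 2*p^2 + 2*p + 3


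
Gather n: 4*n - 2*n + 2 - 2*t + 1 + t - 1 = 2*n - t + 2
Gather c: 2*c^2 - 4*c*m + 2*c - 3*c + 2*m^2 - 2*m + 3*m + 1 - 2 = 2*c^2 + c*(-4*m - 1) + 2*m^2 + m - 1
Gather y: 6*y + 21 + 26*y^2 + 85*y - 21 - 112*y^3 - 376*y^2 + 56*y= -112*y^3 - 350*y^2 + 147*y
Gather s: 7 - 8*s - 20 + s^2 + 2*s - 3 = s^2 - 6*s - 16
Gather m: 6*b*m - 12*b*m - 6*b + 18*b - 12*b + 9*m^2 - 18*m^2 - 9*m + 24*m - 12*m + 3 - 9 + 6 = -9*m^2 + m*(3 - 6*b)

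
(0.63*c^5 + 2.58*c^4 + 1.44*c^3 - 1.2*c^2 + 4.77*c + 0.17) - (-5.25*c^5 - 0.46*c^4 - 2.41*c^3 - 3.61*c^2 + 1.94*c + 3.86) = 5.88*c^5 + 3.04*c^4 + 3.85*c^3 + 2.41*c^2 + 2.83*c - 3.69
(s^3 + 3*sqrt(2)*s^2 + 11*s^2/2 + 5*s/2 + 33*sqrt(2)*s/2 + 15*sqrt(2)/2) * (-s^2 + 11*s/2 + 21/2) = -s^5 - 3*sqrt(2)*s^4 + 153*s^3/4 + 143*s^2/2 + 459*sqrt(2)*s^2/4 + 105*s/4 + 429*sqrt(2)*s/2 + 315*sqrt(2)/4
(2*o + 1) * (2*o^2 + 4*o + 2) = 4*o^3 + 10*o^2 + 8*o + 2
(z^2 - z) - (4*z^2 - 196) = -3*z^2 - z + 196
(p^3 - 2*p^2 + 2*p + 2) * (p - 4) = p^4 - 6*p^3 + 10*p^2 - 6*p - 8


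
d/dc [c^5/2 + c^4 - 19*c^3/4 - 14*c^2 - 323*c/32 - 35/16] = 5*c^4/2 + 4*c^3 - 57*c^2/4 - 28*c - 323/32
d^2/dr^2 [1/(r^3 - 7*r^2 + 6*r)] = 2*(r*(7 - 3*r)*(r^2 - 7*r + 6) + (3*r^2 - 14*r + 6)^2)/(r^3*(r^2 - 7*r + 6)^3)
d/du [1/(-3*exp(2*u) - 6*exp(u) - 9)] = 2*(exp(u) + 1)*exp(u)/(3*(exp(2*u) + 2*exp(u) + 3)^2)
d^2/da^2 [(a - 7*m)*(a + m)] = 2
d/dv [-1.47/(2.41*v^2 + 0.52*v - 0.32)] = (7.0854*v + 0.7644)/(2.41*v^2 + 0.52*v - 0.32)^2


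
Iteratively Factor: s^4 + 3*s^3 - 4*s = (s)*(s^3 + 3*s^2 - 4) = s*(s + 2)*(s^2 + s - 2) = s*(s - 1)*(s + 2)*(s + 2)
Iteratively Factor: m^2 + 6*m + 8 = (m + 2)*(m + 4)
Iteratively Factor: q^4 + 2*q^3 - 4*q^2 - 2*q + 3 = (q - 1)*(q^3 + 3*q^2 - q - 3) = (q - 1)^2*(q^2 + 4*q + 3) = (q - 1)^2*(q + 3)*(q + 1)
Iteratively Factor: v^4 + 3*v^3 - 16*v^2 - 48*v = (v - 4)*(v^3 + 7*v^2 + 12*v) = v*(v - 4)*(v^2 + 7*v + 12) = v*(v - 4)*(v + 3)*(v + 4)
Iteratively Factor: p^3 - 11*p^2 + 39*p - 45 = (p - 3)*(p^2 - 8*p + 15) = (p - 5)*(p - 3)*(p - 3)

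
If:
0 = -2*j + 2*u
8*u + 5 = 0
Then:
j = -5/8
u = -5/8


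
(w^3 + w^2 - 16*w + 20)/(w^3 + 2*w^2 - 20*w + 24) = (w + 5)/(w + 6)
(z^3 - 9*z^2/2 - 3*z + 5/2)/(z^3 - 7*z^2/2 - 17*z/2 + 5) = (z + 1)/(z + 2)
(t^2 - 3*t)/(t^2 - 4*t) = (t - 3)/(t - 4)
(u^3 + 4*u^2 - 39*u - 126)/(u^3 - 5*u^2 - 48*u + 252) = (u + 3)/(u - 6)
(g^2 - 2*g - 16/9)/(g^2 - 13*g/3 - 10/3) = (g - 8/3)/(g - 5)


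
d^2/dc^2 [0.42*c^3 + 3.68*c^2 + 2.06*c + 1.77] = 2.52*c + 7.36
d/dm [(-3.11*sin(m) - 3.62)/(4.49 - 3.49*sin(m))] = -26.5977*cos(m)/(3.49*sin(m) - 4.49)^2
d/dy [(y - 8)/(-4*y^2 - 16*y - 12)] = (-y^2 - 4*y + 2*(y - 8)*(y + 2) - 3)/(4*(y^2 + 4*y + 3)^2)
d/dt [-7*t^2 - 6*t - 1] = -14*t - 6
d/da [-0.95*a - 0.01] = -0.950000000000000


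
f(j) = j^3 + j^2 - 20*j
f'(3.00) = 13.00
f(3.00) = -24.00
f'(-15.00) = 625.00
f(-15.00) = -2850.00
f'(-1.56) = -15.82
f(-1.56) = 29.84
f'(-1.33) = -17.35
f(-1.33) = 26.02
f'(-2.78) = -2.37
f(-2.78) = 41.84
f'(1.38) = -11.53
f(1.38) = -23.07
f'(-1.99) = -12.10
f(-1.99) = 35.88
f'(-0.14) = -20.22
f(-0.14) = 2.82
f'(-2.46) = -6.77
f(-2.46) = 40.36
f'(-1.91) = -12.88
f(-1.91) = 34.88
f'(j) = 3*j^2 + 2*j - 20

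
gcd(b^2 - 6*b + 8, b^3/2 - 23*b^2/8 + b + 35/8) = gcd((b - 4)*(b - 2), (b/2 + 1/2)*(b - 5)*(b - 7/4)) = 1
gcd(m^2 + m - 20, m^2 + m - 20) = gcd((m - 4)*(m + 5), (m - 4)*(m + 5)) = m^2 + m - 20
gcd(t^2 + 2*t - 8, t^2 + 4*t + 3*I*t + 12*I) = t + 4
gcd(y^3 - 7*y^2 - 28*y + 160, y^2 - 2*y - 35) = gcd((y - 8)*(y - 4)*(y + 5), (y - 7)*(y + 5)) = y + 5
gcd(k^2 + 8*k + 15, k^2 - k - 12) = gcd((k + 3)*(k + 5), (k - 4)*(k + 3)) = k + 3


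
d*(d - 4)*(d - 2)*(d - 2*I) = d^4 - 6*d^3 - 2*I*d^3 + 8*d^2 + 12*I*d^2 - 16*I*d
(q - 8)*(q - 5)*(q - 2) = q^3 - 15*q^2 + 66*q - 80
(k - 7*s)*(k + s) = k^2 - 6*k*s - 7*s^2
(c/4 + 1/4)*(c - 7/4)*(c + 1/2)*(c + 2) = c^4/4 + 7*c^3/16 - 21*c^2/32 - 41*c/32 - 7/16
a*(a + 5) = a^2 + 5*a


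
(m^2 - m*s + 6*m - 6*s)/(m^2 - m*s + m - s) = (m + 6)/(m + 1)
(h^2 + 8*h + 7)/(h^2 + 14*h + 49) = (h + 1)/(h + 7)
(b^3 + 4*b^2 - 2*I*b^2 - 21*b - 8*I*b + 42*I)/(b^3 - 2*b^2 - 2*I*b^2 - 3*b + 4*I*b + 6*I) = (b + 7)/(b + 1)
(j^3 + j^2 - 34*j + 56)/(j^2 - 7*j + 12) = (j^2 + 5*j - 14)/(j - 3)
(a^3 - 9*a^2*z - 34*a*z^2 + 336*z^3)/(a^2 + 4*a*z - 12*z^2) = (-a^2 + 15*a*z - 56*z^2)/(-a + 2*z)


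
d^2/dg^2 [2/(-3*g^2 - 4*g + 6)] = 4*(9*g^2 + 12*g - 4*(3*g + 2)^2 - 18)/(3*g^2 + 4*g - 6)^3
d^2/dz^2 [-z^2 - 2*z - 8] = -2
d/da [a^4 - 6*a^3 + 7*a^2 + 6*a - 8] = 4*a^3 - 18*a^2 + 14*a + 6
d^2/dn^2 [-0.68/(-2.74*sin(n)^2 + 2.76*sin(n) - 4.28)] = (-20.420672*sin(n)^4 + 15.427296*sin(n)^3 + 57.349024*sin(n)^2 - 38.887296*sin(n) - 5.589056)/(2.74*sin(n)^2 - 2.76*sin(n) + 4.28)^3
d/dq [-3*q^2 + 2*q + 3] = 2 - 6*q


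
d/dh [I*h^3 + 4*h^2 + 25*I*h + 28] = 3*I*h^2 + 8*h + 25*I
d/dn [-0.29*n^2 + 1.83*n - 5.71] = 1.83 - 0.58*n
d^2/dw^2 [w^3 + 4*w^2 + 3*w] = 6*w + 8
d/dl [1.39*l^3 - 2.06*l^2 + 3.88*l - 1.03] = 4.17*l^2 - 4.12*l + 3.88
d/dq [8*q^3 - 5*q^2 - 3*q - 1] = 24*q^2 - 10*q - 3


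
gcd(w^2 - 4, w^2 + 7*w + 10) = w + 2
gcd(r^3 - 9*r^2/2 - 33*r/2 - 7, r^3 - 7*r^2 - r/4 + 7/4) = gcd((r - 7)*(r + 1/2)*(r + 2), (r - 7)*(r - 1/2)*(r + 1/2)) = r^2 - 13*r/2 - 7/2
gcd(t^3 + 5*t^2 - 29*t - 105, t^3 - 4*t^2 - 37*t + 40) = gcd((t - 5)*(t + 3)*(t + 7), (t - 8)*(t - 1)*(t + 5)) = 1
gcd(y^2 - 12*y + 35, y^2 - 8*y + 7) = y - 7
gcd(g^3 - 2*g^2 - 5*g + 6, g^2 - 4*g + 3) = g^2 - 4*g + 3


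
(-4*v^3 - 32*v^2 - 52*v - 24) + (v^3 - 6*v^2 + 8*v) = -3*v^3 - 38*v^2 - 44*v - 24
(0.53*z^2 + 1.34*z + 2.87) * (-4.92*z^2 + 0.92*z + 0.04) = -2.6076*z^4 - 6.1052*z^3 - 12.8664*z^2 + 2.694*z + 0.1148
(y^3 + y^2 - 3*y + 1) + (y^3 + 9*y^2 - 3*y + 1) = 2*y^3 + 10*y^2 - 6*y + 2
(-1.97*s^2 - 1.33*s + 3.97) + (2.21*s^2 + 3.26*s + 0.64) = 0.24*s^2 + 1.93*s + 4.61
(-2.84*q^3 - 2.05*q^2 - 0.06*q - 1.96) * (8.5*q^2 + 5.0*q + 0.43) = -24.14*q^5 - 31.625*q^4 - 11.9812*q^3 - 17.8415*q^2 - 9.8258*q - 0.8428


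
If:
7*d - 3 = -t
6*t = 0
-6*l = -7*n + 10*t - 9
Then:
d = 3/7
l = 7*n/6 + 3/2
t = 0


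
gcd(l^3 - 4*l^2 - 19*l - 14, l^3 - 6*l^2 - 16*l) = l + 2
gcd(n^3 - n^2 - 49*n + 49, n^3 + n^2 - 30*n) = 1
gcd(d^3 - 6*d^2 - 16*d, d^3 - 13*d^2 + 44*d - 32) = d - 8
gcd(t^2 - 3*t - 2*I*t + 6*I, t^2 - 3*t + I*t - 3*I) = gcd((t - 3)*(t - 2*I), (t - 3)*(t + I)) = t - 3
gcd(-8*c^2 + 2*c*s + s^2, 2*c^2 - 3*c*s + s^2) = -2*c + s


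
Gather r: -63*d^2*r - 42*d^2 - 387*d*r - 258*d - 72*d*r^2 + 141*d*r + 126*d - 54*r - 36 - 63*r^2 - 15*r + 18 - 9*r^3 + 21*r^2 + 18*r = -42*d^2 - 132*d - 9*r^3 + r^2*(-72*d - 42) + r*(-63*d^2 - 246*d - 51) - 18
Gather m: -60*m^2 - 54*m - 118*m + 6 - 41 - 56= -60*m^2 - 172*m - 91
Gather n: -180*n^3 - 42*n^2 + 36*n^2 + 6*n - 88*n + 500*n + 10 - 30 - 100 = -180*n^3 - 6*n^2 + 418*n - 120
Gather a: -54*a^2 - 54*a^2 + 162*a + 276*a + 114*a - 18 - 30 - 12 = -108*a^2 + 552*a - 60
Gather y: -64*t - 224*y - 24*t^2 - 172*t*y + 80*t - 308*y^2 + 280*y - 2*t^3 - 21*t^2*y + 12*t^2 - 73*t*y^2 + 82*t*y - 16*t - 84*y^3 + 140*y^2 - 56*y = -2*t^3 - 12*t^2 - 84*y^3 + y^2*(-73*t - 168) + y*(-21*t^2 - 90*t)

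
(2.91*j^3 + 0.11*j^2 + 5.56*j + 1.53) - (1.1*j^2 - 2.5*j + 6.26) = 2.91*j^3 - 0.99*j^2 + 8.06*j - 4.73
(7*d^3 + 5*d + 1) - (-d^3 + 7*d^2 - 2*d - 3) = 8*d^3 - 7*d^2 + 7*d + 4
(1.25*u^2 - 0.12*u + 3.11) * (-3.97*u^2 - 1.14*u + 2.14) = -4.9625*u^4 - 0.9486*u^3 - 9.5349*u^2 - 3.8022*u + 6.6554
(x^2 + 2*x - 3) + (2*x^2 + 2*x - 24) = 3*x^2 + 4*x - 27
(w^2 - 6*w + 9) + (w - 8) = w^2 - 5*w + 1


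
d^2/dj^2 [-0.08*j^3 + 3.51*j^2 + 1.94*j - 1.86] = 7.02 - 0.48*j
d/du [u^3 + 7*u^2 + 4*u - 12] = 3*u^2 + 14*u + 4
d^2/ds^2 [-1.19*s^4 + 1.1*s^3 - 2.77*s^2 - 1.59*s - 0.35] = -14.28*s^2 + 6.6*s - 5.54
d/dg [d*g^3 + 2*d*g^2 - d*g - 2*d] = d*(3*g^2 + 4*g - 1)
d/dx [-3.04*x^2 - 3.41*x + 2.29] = -6.08*x - 3.41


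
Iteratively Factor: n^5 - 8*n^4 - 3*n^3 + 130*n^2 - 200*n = (n)*(n^4 - 8*n^3 - 3*n^2 + 130*n - 200) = n*(n - 5)*(n^3 - 3*n^2 - 18*n + 40) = n*(n - 5)*(n + 4)*(n^2 - 7*n + 10) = n*(n - 5)*(n - 2)*(n + 4)*(n - 5)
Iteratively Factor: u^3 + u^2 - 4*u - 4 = (u - 2)*(u^2 + 3*u + 2) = (u - 2)*(u + 2)*(u + 1)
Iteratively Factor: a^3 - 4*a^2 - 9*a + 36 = (a - 4)*(a^2 - 9) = (a - 4)*(a + 3)*(a - 3)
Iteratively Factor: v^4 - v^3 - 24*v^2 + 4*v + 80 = (v + 2)*(v^3 - 3*v^2 - 18*v + 40) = (v - 2)*(v + 2)*(v^2 - v - 20) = (v - 2)*(v + 2)*(v + 4)*(v - 5)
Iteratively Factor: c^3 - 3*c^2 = (c)*(c^2 - 3*c) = c^2*(c - 3)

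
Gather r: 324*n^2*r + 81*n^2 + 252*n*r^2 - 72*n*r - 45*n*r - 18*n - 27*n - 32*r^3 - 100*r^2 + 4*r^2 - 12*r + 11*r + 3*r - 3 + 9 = 81*n^2 - 45*n - 32*r^3 + r^2*(252*n - 96) + r*(324*n^2 - 117*n + 2) + 6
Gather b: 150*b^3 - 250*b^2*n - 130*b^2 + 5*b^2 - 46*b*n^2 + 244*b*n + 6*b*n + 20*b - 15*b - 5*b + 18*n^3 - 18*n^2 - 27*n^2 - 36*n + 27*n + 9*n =150*b^3 + b^2*(-250*n - 125) + b*(-46*n^2 + 250*n) + 18*n^3 - 45*n^2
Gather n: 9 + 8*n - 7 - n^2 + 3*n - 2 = -n^2 + 11*n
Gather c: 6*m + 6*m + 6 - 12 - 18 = 12*m - 24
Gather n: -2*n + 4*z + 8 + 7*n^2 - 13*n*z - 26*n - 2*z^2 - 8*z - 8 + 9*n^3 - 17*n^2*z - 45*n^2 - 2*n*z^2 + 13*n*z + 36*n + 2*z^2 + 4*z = 9*n^3 + n^2*(-17*z - 38) + n*(8 - 2*z^2)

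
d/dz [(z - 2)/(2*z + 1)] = 5/(2*z + 1)^2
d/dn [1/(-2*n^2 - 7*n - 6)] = (4*n + 7)/(2*n^2 + 7*n + 6)^2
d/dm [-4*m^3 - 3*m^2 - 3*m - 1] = -12*m^2 - 6*m - 3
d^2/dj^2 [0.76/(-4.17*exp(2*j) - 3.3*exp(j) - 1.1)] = (-0.76*(8.34*exp(j) + 3.3)*(16.68*exp(j) + 6.6)*exp(j) + (12.6768*exp(j) + 2.508)*(4.17*exp(2*j) + 3.3*exp(j) + 1.1))*exp(j)/(4.17*exp(2*j) + 3.3*exp(j) + 1.1)^3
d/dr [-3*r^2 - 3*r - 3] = -6*r - 3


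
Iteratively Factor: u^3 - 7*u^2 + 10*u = (u - 5)*(u^2 - 2*u) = u*(u - 5)*(u - 2)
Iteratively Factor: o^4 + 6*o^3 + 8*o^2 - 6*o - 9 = (o + 3)*(o^3 + 3*o^2 - o - 3) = (o + 3)^2*(o^2 - 1) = (o - 1)*(o + 3)^2*(o + 1)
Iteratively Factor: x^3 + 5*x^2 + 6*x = (x + 2)*(x^2 + 3*x) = x*(x + 2)*(x + 3)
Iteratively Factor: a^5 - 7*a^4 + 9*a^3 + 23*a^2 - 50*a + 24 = (a - 3)*(a^4 - 4*a^3 - 3*a^2 + 14*a - 8) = (a - 4)*(a - 3)*(a^3 - 3*a + 2) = (a - 4)*(a - 3)*(a - 1)*(a^2 + a - 2) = (a - 4)*(a - 3)*(a - 1)*(a + 2)*(a - 1)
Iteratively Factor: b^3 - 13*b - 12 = (b - 4)*(b^2 + 4*b + 3) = (b - 4)*(b + 1)*(b + 3)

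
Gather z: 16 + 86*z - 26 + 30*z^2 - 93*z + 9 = 30*z^2 - 7*z - 1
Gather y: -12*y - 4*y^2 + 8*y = -4*y^2 - 4*y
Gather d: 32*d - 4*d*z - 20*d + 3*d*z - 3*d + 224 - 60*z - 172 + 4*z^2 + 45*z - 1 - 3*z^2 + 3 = d*(9 - z) + z^2 - 15*z + 54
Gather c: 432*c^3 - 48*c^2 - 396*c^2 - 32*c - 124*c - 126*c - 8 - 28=432*c^3 - 444*c^2 - 282*c - 36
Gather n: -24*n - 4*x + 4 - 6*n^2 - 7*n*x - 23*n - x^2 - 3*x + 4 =-6*n^2 + n*(-7*x - 47) - x^2 - 7*x + 8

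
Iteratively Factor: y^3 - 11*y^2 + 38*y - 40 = (y - 2)*(y^2 - 9*y + 20) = (y - 5)*(y - 2)*(y - 4)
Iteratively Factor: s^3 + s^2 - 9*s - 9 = (s + 1)*(s^2 - 9) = (s + 1)*(s + 3)*(s - 3)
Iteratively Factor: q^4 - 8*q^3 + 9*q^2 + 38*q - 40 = (q - 5)*(q^3 - 3*q^2 - 6*q + 8) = (q - 5)*(q - 1)*(q^2 - 2*q - 8) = (q - 5)*(q - 1)*(q + 2)*(q - 4)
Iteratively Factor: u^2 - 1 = (u - 1)*(u + 1)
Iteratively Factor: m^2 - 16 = (m - 4)*(m + 4)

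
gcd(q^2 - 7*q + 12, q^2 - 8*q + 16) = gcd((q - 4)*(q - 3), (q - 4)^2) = q - 4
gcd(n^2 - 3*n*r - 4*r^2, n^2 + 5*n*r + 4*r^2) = n + r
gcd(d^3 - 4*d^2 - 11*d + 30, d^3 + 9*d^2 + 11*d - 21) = d + 3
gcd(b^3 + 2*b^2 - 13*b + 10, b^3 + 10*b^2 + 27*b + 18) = 1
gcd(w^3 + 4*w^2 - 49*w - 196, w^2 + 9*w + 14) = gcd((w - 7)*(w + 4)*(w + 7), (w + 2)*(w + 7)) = w + 7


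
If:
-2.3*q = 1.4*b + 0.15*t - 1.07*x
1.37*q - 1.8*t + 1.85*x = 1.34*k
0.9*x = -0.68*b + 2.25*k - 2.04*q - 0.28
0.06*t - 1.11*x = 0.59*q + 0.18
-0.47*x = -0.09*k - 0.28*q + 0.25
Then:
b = -0.76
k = 0.05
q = 0.31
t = -0.14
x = -0.34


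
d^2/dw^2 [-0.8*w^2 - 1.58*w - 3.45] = -1.60000000000000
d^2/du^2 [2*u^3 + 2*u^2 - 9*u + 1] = 12*u + 4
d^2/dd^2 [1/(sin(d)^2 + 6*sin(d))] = 2*(-2*sin(d) - 9 - 15/sin(d) + 18/sin(d)^2 + 36/sin(d)^3)/(sin(d) + 6)^3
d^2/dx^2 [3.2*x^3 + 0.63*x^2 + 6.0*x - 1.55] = 19.2*x + 1.26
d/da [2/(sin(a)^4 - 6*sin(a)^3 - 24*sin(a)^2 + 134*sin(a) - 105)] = 4*(-2*sin(a)^3 + 9*sin(a)^2 + 24*sin(a) - 67)*cos(a)/((sin(a) - 7)^2*(sin(a) - 3)^2*(sin(a) - 1)^2*(sin(a) + 5)^2)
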